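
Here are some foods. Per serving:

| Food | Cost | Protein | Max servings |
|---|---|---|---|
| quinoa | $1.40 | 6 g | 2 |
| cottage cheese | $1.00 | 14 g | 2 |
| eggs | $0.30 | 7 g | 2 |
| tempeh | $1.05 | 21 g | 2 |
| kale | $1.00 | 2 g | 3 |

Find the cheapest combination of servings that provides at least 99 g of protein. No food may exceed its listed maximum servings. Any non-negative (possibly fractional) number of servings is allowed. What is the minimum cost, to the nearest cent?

Cost per g of protein: eggs $0.0429, tempeh $0.0500, cottage cheese $0.0714, quinoa $0.2333, kale $0.5000.
Take 2 servings of eggs: +14.0 g protein for $0.60 (total $0.60, still need 85.0 g).
Take 2 servings of tempeh: +42.0 g protein for $2.10 (total $2.70, still need 43.0 g).
Take 2 servings of cottage cheese: +28.0 g protein for $2.00 (total $4.70, still need 15.0 g).
Take 2 servings of quinoa: +12.0 g protein for $2.80 (total $7.50, still need 3.0 g).
Take 1.5 servings of kale: +3.0 g protein for $1.50 (total $9.00, still need 0.0 g).
Filling from the cheapest source first is optimal under one linear minimum: $9.00.

$9.00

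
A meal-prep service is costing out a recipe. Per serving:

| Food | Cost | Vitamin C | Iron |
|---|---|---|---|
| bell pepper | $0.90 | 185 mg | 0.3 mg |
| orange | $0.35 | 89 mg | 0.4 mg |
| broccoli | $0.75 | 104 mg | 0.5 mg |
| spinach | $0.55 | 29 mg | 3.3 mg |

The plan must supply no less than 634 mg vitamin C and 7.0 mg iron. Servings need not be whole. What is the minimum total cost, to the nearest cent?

$3.06

Check every corner: each single food scaled to meet both minima, and each pair solved so both constraints bind.
bell pepper only: max(634/185, 7.0/0.3) = 23.33 servings → $21.00.
orange only: max(634/89, 7.0/0.4) = 17.5 servings → $6.12.
broccoli only: max(634/104, 7.0/0.5) = 14 servings → $10.50.
spinach only: max(634/29, 7.0/3.3) = 21.86 servings → $12.02.
bell pepper + orange: the both-tight solution has a negative serving — not a feasible corner.
bell pepper + broccoli: intersection lies outside the first quadrant.
bell pepper + spinach with both tight: 3.139 servings and 1.836 servings → $3.84.
orange + broccoli: intersection lies outside the first quadrant.
orange + spinach with both tight: 6.697 servings and 1.309 servings → $3.06.
broccoli + spinach with both tight: 5.747 servings and 1.25 servings → $5.00.
Cheapest feasible corner: $3.06.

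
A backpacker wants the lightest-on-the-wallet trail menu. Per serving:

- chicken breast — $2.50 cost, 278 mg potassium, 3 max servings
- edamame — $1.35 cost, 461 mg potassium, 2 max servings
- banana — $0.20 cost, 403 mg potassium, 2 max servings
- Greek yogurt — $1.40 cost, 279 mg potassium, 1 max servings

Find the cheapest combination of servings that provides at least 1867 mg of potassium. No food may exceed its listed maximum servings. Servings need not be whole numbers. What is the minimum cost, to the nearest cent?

Cost per mg of potassium: banana $0.0005, edamame $0.0029, Greek yogurt $0.0050, chicken breast $0.0090.
Take 2 servings of banana: +806.0 mg potassium for $0.40 (total $0.40, still need 1061.0 mg).
Take 2 servings of edamame: +922.0 mg potassium for $2.70 (total $3.10, still need 139.0 mg).
Take 0.4982 servings of Greek yogurt: +139.0 mg potassium for $0.70 (total $3.80, still need 0.0 mg).
Filling from the cheapest source first is optimal under one linear minimum: $3.80.

$3.80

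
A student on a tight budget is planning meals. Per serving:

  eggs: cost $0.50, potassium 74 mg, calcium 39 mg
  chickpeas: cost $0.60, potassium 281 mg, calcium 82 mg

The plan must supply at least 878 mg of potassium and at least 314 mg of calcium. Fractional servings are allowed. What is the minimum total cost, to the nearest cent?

$2.30

This is a tiny linear program; its minimum lies at a vertex of the feasible set. List the vertices and price them.
eggs only: max(878/74, 314/39) = 11.86 servings → $5.93.
chickpeas only: max(878/281, 314/82) = 3.829 servings → $2.30.
eggs + chickpeas with both tight: 3.32 servings and 2.25 servings → $3.01.
The minimum over all feasible corners is $2.30.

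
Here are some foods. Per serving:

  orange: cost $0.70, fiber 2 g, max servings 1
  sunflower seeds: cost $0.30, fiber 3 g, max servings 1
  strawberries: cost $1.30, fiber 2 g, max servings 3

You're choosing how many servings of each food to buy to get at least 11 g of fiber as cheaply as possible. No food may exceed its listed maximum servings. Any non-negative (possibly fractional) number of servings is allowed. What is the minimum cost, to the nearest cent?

Cost per g of fiber: sunflower seeds $0.1000, orange $0.3500, strawberries $0.6500.
Take 1 serving of sunflower seeds: +3.0 g fiber for $0.30 (total $0.30, still need 8.0 g).
Take 1 serving of orange: +2.0 g fiber for $0.70 (total $1.00, still need 6.0 g).
Take 3 servings of strawberries: +6.0 g fiber for $3.90 (total $4.90, still need 0.0 g).
Greedy by cheapest-per-g is optimal for a single linear constraint, so the minimum cost is $4.90.

$4.90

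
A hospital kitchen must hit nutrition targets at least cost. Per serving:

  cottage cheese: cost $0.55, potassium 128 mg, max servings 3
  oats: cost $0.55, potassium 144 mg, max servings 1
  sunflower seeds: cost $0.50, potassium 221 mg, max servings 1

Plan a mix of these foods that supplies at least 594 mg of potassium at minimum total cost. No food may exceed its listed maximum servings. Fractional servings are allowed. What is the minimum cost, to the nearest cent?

Cost per mg of potassium: sunflower seeds $0.0023, oats $0.0038, cottage cheese $0.0043.
Take 1 serving of sunflower seeds: +221.0 mg potassium for $0.50 (total $0.50, still need 373.0 mg).
Take 1 serving of oats: +144.0 mg potassium for $0.55 (total $1.05, still need 229.0 mg).
Take 1.789 servings of cottage cheese: +229.0 mg potassium for $0.98 (total $2.03, still need 0.0 mg).
Greedy by cheapest-per-mg is optimal for a single linear constraint, so the minimum cost is $2.03.

$2.03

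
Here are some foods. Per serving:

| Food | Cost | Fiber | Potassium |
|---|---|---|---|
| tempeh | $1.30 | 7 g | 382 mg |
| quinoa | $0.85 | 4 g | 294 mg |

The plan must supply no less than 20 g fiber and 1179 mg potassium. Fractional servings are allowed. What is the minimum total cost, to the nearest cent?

$3.84

tempeh only: max(20/7, 1179/382) = 3.086 servings → $4.01.
quinoa only: max(20/4, 1179/294) = 5 servings → $4.25.
tempeh + quinoa with both tight: 2.196 servings and 1.157 servings → $3.84.
Cheapest feasible corner: $3.84.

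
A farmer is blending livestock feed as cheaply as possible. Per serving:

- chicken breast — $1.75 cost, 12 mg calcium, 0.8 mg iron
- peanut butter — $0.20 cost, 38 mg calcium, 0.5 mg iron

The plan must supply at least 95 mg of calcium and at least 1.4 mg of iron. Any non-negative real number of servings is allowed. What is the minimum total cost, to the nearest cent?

$0.56

With two linear requirements the optimum uses one or two foods; enumerate the corners.
chicken breast only: max(95/12, 1.4/0.8) = 7.917 servings → $13.85.
peanut butter only: max(95/38, 1.4/0.5) = 2.8 servings → $0.56.
chicken breast + peanut butter with both tight: 0.2336 servings and 2.426 servings → $0.89.
Cheapest feasible corner: $0.56.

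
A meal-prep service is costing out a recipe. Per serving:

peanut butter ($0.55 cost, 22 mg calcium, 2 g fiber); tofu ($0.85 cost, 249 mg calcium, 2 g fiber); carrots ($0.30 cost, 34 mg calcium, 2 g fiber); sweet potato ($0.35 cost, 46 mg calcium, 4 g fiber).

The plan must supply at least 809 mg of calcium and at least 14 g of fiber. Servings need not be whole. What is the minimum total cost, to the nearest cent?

$3.16

The cheapest plan sits at a corner of the feasible region — with two constraints it uses at most two foods.
peanut butter only: max(809/22, 14/2) = 36.77 servings → $20.23.
tofu only: max(809/249, 14/2) = 7 servings → $5.95.
carrots only: max(809/34, 14/2) = 23.79 servings → $7.14.
sweet potato only: max(809/46, 14/4) = 17.59 servings → $6.16.
peanut butter + tofu with both tight: 4.115 servings and 2.885 servings → $4.72.
peanut butter + carrots: the both-tight solution has a negative serving — not a feasible corner.
peanut butter + sweet potato: intersection lies outside the first quadrant.
tofu + carrots with both tight: 2.656 servings and 4.344 servings → $3.56.
tofu + sweet potato with both tight: 2.867 servings and 2.066 servings → $3.16.
carrots + sweet potato: intersection lies outside the first quadrant.
Cheapest feasible corner: $3.16.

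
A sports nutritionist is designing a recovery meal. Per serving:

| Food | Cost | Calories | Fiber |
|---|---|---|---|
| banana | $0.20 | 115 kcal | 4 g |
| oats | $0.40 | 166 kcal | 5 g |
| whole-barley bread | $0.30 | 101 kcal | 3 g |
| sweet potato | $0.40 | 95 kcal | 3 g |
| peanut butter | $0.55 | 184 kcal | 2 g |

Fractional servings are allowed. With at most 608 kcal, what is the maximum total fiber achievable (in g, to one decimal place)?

Fiber per kcal: banana 0.03478, sweet potato 0.03158, oats 0.03012, whole-barley bread 0.0297, peanut butter 0.01087.
With no serving limits, spend the whole calories allowance on banana: 608 kcal / 115 kcal × 4 g = 21.1 g.

21.1 g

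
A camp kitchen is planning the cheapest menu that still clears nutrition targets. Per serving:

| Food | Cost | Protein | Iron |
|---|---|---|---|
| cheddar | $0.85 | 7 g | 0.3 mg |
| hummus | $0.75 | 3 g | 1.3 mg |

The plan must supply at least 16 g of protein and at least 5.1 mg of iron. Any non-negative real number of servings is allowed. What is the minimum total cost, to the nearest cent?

$3.40

Two binding constraints pin down two serving amounts, so the optimal mix uses at most two foods. The candidates are each food alone (scaled to the tighter of protein/iron) and each pair with both constraints tight.
cheddar only: max(16/7, 5.1/0.3) = 17 servings → $14.45.
hummus only: max(16/3, 5.1/1.3) = 5.333 servings → $4.00.
cheddar + hummus with both tight: 0.6707 servings and 3.768 servings → $3.40.
The minimum over all feasible corners is $3.40.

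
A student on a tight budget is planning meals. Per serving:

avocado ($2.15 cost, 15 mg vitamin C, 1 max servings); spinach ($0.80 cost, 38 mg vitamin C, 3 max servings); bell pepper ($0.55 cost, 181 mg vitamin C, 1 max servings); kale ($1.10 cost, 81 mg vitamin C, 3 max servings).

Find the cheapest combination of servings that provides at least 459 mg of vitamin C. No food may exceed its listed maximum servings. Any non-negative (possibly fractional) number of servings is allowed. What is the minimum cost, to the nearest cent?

Cost per mg of vitamin C: bell pepper $0.0030, kale $0.0136, spinach $0.0211, avocado $0.1433.
Take 1 serving of bell pepper: +181.0 mg vitamin C for $0.55 (total $0.55, still need 278.0 mg).
Take 3 servings of kale: +243.0 mg vitamin C for $3.30 (total $3.85, still need 35.0 mg).
Take 0.9211 servings of spinach: +35.0 mg vitamin C for $0.74 (total $4.59, still need 0.0 mg).
Greedy by cheapest-per-mg is optimal for a single linear constraint, so the minimum cost is $4.59.

$4.59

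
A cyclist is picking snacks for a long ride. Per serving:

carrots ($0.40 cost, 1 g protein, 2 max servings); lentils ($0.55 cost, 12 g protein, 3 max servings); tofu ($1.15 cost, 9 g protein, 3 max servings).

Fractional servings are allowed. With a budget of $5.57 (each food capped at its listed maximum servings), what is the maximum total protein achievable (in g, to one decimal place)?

Protein per dollar: lentils 21.82, tofu 7.826, carrots 2.5.
Take 3 servings of lentils: spends $1.65, +36.0 g protein (running total 36.0 g).
Take 3 servings of tofu: spends $3.45, +27.0 g protein (running total 63.0 g).
Take 1.175 servings of carrots: spends $0.47, +1.2 g protein (running total 64.2 g).
Filling greedily by protein-per-dollar is optimal for one linear limit, giving 64.2 g.

64.2 g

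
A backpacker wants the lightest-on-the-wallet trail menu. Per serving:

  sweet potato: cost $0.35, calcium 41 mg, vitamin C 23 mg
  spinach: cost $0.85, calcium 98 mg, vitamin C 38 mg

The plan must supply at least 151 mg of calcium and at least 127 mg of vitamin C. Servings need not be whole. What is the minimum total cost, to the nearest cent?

With two linear requirements the optimum uses one or two foods; enumerate the corners.
sweet potato only: max(151/41, 127/23) = 5.522 servings → $1.93.
spinach only: max(151/98, 127/38) = 3.342 servings → $2.84.
sweet potato + spinach with both targets exact would need a negative amount; discard.
The minimum over all feasible corners is $1.93.

$1.93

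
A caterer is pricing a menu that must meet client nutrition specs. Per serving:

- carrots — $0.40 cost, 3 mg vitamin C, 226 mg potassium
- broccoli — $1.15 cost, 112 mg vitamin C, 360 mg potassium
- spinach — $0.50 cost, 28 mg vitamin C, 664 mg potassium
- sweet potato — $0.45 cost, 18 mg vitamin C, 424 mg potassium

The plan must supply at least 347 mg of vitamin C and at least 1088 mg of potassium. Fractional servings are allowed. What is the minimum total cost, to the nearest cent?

The cheapest plan sits at a corner of the feasible region — with two constraints it uses at most two foods.
carrots only: max(347/3, 1088/226) = 115.7 servings → $46.27.
broccoli only: max(347/112, 1088/360) = 3.098 servings → $3.56.
spinach only: max(347/28, 1088/664) = 12.39 servings → $6.20.
sweet potato only: max(347/18, 1088/424) = 19.28 servings → $8.68.
carrots + broccoli with both targets exact would need a negative amount; discard.
carrots + spinach: the both-tight solution has a negative serving — not a feasible corner.
carrots + sweet potato with both targets exact would need a negative amount; discard.
broccoli + spinach: intersection lies outside the first quadrant.
broccoli + sweet potato with both targets exact would need a negative amount; discard.
spinach + sweet potato: the both-tight solution has a negative serving — not a feasible corner.
Cheapest feasible corner: $3.56.

$3.56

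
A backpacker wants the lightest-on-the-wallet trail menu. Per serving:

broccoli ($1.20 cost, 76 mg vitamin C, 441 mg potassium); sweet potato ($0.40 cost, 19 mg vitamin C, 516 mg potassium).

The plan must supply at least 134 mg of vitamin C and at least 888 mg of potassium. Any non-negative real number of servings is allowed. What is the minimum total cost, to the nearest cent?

$2.14

At the optimum either one food covers both requirements or two foods hit both targets exactly; no other combination can be cheaper.
broccoli only: max(134/76, 888/441) = 2.014 servings → $2.42.
sweet potato only: max(134/19, 888/516) = 7.053 servings → $2.82.
broccoli + sweet potato with both tight: 1.695 servings and 0.2722 servings → $2.14.
So the least-cost plan costs $2.14.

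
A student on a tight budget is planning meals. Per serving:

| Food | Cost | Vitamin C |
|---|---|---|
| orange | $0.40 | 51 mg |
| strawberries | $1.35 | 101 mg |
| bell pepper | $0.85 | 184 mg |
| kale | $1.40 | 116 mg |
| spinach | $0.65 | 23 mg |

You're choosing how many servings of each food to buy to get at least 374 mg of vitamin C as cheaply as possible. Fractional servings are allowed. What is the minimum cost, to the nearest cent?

$1.73

Cost per mg of vitamin C: bell pepper $0.0046, orange $0.0078, kale $0.0121, strawberries $0.0134, spinach $0.0283.
With no serving limits, use only bell pepper: 374 mg / 184 mg = 2.033 servings × $0.85 = $1.73.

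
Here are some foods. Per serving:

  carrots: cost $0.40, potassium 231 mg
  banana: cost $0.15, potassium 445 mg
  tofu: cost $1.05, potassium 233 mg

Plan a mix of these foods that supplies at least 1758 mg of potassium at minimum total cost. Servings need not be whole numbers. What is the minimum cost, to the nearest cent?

$0.59

Cost per mg of potassium: banana $0.0003, carrots $0.0017, tofu $0.0045.
With no serving limits, use only banana: 1758 mg / 445 mg = 3.951 servings × $0.15 = $0.59.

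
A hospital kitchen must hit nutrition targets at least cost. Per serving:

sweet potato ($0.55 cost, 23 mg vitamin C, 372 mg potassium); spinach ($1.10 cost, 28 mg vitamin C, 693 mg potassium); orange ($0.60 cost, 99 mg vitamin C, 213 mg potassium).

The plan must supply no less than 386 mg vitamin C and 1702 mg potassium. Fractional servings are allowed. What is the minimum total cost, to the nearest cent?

Minimising a linear cost over {vitamin C ≥ 386, potassium ≥ 1702, servings ≥ 0} — the optimum is at a vertex, using one or two foods.
sweet potato only: max(386/23, 1702/372) = 16.78 servings → $9.23.
spinach only: max(386/28, 1702/693) = 13.79 servings → $15.16.
orange only: max(386/99, 1702/213) = 7.991 servings → $4.79.
sweet potato + spinach: intersection lies outside the first quadrant.
sweet potato + orange with both tight: 2.702 servings and 3.271 servings → $3.45.
spinach + orange with both tight: 1.377 servings and 3.509 servings → $3.62.
Cheapest feasible corner: $3.45.

$3.45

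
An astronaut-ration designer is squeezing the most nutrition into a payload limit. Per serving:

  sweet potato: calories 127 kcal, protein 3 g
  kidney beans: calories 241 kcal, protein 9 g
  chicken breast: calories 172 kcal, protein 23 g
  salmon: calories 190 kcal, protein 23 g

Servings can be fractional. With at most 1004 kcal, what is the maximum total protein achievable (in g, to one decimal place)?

Protein per kcal: chicken breast 0.1337, salmon 0.1211, kidney beans 0.03734, sweet potato 0.02362.
With no serving limits, spend the whole calories allowance on chicken breast: 1004 kcal / 172 kcal × 23 g = 134.3 g.

134.3 g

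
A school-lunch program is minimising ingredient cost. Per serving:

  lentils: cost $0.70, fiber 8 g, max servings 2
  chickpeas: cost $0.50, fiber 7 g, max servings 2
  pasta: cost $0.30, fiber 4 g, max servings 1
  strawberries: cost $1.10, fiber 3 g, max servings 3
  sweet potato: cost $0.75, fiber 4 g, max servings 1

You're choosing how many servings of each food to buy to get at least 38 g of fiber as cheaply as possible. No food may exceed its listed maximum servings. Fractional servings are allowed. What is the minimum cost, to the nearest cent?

Cost per g of fiber: chickpeas $0.0714, pasta $0.0750, lentils $0.0875, sweet potato $0.1875, strawberries $0.3667.
Take 2 servings of chickpeas: +14.0 g fiber for $1.00 (total $1.00, still need 24.0 g).
Take 1 serving of pasta: +4.0 g fiber for $0.30 (total $1.30, still need 20.0 g).
Take 2 servings of lentils: +16.0 g fiber for $1.40 (total $2.70, still need 4.0 g).
Take 1 serving of sweet potato: +4.0 g fiber for $0.75 (total $3.45, still need 0.0 g).
Greedy by cheapest-per-g is optimal for a single linear constraint, so the minimum cost is $3.45.

$3.45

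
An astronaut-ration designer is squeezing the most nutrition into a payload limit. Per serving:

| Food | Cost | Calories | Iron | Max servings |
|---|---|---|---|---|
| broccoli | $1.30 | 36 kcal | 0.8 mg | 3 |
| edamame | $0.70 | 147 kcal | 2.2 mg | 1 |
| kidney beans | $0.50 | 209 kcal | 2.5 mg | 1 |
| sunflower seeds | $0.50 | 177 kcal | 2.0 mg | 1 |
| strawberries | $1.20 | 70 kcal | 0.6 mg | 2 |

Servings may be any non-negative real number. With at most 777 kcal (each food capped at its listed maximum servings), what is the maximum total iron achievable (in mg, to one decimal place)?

Iron per kcal: broccoli 0.02222, edamame 0.01497, kidney beans 0.01196, sunflower seeds 0.0113, strawberries 0.008571.
Take 3 servings of broccoli: uses 108 kcal, +2.4 mg iron (running total 2.4 mg).
Take 1 serving of edamame: uses 147 kcal, +2.2 mg iron (running total 4.6 mg).
Take 1 serving of kidney beans: uses 209 kcal, +2.5 mg iron (running total 7.1 mg).
Take 1 serving of sunflower seeds: uses 177 kcal, +2.0 mg iron (running total 9.1 mg).
Take 1.943 servings of strawberries: uses 136 kcal, +1.2 mg iron (running total 10.3 mg).
Greedy by best ratio exhausts the calories allowance optimally: 10.3 mg.

10.3 mg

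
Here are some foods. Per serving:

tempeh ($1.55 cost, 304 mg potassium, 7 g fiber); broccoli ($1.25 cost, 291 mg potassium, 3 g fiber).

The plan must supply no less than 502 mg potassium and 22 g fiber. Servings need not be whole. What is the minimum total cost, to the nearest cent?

A basic optimal solution has at most two foods positive. Try each food alone and each pair with both targets met exactly.
tempeh only: max(502/304, 22/7) = 3.143 servings → $4.87.
broccoli only: max(502/291, 22/3) = 7.333 servings → $9.17.
tempeh + broccoli with both targets exact would need a negative amount; discard.
The minimum over all feasible corners is $4.87.

$4.87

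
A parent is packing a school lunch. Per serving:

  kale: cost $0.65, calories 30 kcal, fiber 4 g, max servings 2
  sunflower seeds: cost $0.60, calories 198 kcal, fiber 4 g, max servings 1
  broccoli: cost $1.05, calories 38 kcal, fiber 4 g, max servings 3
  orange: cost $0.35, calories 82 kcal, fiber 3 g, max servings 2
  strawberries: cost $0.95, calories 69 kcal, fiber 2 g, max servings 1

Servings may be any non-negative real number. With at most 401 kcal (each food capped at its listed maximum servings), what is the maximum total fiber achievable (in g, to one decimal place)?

27.8 g

Fiber per kcal: kale 0.1333, broccoli 0.1053, orange 0.03659, strawberries 0.02899, sunflower seeds 0.0202.
Take 2 servings of kale: uses 60 kcal, +8.0 g fiber (running total 8.0 g).
Take 3 servings of broccoli: uses 114 kcal, +12.0 g fiber (running total 20.0 g).
Take 2 servings of orange: uses 164 kcal, +6.0 g fiber (running total 26.0 g).
Take 0.913 servings of strawberries: uses 63 kcal, +1.8 g fiber (running total 27.8 g).
Filling greedily by fiber-per-kcal is optimal for one linear limit, giving 27.8 g.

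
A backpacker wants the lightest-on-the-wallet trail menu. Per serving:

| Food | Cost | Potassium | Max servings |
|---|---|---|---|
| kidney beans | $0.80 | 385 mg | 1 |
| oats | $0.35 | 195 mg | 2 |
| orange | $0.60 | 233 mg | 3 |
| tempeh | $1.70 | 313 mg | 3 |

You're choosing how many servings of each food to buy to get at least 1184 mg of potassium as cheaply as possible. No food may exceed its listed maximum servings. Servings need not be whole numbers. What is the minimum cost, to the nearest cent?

Cost per mg of potassium: oats $0.0018, kidney beans $0.0021, orange $0.0026, tempeh $0.0054.
Take 2 servings of oats: +390.0 mg potassium for $0.70 (total $0.70, still need 794.0 mg).
Take 1 serving of kidney beans: +385.0 mg potassium for $0.80 (total $1.50, still need 409.0 mg).
Take 1.755 servings of orange: +409.0 mg potassium for $1.05 (total $2.55, still need 0.0 mg).
Greedy by cheapest-per-mg is optimal for a single linear constraint, so the minimum cost is $2.55.

$2.55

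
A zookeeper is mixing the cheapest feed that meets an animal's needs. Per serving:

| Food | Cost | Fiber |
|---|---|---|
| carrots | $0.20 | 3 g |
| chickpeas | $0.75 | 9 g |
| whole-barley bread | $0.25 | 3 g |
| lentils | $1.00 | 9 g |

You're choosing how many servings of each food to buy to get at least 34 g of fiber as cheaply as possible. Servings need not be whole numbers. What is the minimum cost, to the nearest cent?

Cost per g of fiber: carrots $0.0667, chickpeas $0.0833, whole-barley bread $0.0833, lentils $0.1111.
With no serving limits, use only carrots: 34 g / 3 g = 11.33 servings × $0.20 = $2.27.

$2.27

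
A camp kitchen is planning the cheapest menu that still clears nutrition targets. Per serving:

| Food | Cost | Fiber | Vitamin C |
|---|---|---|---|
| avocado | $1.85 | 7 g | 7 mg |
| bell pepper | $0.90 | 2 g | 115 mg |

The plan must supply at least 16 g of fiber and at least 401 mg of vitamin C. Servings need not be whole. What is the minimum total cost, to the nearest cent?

$5.49

Minimising a linear cost over {fiber ≥ 16, vitamin C ≥ 401, servings ≥ 0} — the optimum is at a vertex, using one or two foods.
avocado only: max(16/7, 401/7) = 57.29 servings → $105.98.
bell pepper only: max(16/2, 401/115) = 8 servings → $7.20.
avocado + bell pepper with both tight: 1.312 servings and 3.407 servings → $5.49.
So the least-cost plan costs $5.49.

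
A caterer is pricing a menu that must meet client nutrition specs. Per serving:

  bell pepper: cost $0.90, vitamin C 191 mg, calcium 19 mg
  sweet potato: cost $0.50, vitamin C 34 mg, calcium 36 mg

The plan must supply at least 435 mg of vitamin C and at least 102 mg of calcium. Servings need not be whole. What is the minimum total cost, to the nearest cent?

With two linear requirements the optimum uses one or two foods; enumerate the corners.
bell pepper only: max(435/191, 102/19) = 5.368 servings → $4.83.
sweet potato only: max(435/34, 102/36) = 12.79 servings → $6.40.
bell pepper + sweet potato with both tight: 1.957 servings and 1.8 servings → $2.66.
So the least-cost plan costs $2.66.

$2.66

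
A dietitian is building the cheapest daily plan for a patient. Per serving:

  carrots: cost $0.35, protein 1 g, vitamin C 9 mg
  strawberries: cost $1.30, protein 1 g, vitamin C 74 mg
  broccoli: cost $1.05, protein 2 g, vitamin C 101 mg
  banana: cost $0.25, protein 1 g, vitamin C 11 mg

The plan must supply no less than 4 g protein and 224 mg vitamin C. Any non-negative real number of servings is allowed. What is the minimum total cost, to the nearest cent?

$2.33

Compare the cost at each extreme point of the feasible region.
carrots only: max(4/1, 224/9) = 24.89 servings → $8.71.
strawberries only: max(4/1, 224/74) = 4 servings → $5.20.
broccoli only: max(4/2, 224/101) = 2.218 servings → $2.33.
banana only: max(4/1, 224/11) = 20.36 servings → $5.09.
carrots + strawberries with both tight: 1.108 servings and 2.892 servings → $4.15.
carrots + broccoli with both targets exact would need a negative amount; discard.
carrots + banana: the both-tight solution has a negative serving — not a feasible corner.
strawberries + broccoli with both tight: 0.9362 servings and 1.532 servings → $2.83.
strawberries + banana with both tight: 2.857 servings and 1.143 servings → $4.00.
broccoli + banana with both targets exact would need a negative amount; discard.
So the least-cost plan costs $2.33.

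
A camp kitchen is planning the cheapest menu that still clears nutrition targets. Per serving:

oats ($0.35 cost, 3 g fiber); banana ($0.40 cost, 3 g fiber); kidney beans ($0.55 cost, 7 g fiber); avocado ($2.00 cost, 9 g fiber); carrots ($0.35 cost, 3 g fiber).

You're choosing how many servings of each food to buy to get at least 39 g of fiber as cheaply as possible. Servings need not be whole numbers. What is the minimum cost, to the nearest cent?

$3.06

Cost per g of fiber: kidney beans $0.0786, oats $0.1167, carrots $0.1167, banana $0.1333, avocado $0.2222.
With no serving limits, use only kidney beans: 39 g / 7 g = 5.571 servings × $0.55 = $3.06.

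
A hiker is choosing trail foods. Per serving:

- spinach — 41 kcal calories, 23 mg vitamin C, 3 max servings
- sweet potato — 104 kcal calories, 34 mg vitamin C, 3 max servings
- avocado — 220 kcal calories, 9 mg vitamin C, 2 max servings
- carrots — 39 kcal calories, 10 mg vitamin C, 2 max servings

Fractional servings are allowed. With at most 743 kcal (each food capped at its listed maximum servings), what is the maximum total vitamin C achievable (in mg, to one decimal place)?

Vitamin C per kcal: spinach 0.561, sweet potato 0.3269, carrots 0.2564, avocado 0.04091.
Take 3 servings of spinach: uses 123 kcal, +69.0 mg vitamin C (running total 69.0 mg).
Take 3 servings of sweet potato: uses 312 kcal, +102.0 mg vitamin C (running total 171.0 mg).
Take 2 servings of carrots: uses 78 kcal, +20.0 mg vitamin C (running total 191.0 mg).
Take 1.045 servings of avocado: uses 230 kcal, +9.4 mg vitamin C (running total 200.4 mg).
Filling greedily by vitamin C-per-kcal is optimal for one linear limit, giving 200.4 mg.

200.4 mg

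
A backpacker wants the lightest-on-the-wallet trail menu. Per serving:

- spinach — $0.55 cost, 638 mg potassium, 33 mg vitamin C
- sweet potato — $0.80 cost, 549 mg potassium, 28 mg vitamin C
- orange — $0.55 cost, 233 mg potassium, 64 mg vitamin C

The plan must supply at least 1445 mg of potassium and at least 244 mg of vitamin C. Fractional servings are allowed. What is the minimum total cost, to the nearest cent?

Two binding constraints pin down two serving amounts, so the optimal mix uses at most two foods. The candidates are each food alone (scaled to the tighter of potassium/vitamin C) and each pair with both constraints tight.
spinach only: max(1445/638, 244/33) = 7.394 servings → $4.07.
sweet potato only: max(1445/549, 244/28) = 8.714 servings → $6.97.
orange only: max(1445/233, 244/64) = 6.202 servings → $3.41.
spinach + sweet potato: intersection lies outside the first quadrant.
spinach + orange with both tight: 1.075 servings and 3.258 servings → $2.38.
sweet potato + orange with both tight: 1.245 servings and 3.268 servings → $2.79.
The minimum over all feasible corners is $2.38.

$2.38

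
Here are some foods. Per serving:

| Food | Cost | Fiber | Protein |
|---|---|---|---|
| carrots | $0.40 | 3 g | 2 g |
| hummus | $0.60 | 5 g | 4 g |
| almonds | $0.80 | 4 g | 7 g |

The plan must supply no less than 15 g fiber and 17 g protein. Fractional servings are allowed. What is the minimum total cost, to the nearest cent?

carrots only: max(15/3, 17/2) = 8.5 servings → $3.40.
hummus only: max(15/5, 17/4) = 4.25 servings → $2.55.
almonds only: max(15/4, 17/7) = 3.75 servings → $3.00.
carrots + hummus: intersection lies outside the first quadrant.
carrots + almonds with both tight: 2.846 servings and 1.615 servings → $2.43.
hummus + almonds with both tight: 1.947 servings and 1.316 servings → $2.22.
Cheapest feasible corner: $2.22.

$2.22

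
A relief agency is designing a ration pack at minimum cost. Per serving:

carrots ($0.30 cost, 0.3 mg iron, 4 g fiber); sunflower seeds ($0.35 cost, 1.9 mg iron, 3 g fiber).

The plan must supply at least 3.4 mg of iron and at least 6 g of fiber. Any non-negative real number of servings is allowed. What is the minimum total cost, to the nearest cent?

carrots only: max(3.4/0.3, 6/4) = 11.33 servings → $3.40.
sunflower seeds only: max(3.4/1.9, 6/3) = 2 servings → $0.70.
carrots + sunflower seeds with both tight: 0.1791 servings and 1.761 servings → $0.67.
So the least-cost plan costs $0.67.

$0.67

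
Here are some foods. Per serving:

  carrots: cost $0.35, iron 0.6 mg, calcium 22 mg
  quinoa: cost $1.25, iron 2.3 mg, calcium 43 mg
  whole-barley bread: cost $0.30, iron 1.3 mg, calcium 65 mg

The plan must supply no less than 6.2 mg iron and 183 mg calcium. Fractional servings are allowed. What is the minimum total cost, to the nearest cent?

This is a tiny linear program; its minimum lies at a vertex of the feasible set. List the vertices and price them.
carrots only: max(6.2/0.6, 183/22) = 10.33 servings → $3.62.
quinoa only: max(6.2/2.3, 183/43) = 4.256 servings → $5.32.
whole-barley bread only: max(6.2/1.3, 183/65) = 4.769 servings → $1.43.
carrots + quinoa with both tight: 6.222 servings and 1.073 servings → $3.52.
carrots + whole-barley bread with both targets exact would need a negative amount; discard.
quinoa + whole-barley bread with both tight: 1.764 servings and 1.649 servings → $2.70.
The minimum over all feasible corners is $1.43.

$1.43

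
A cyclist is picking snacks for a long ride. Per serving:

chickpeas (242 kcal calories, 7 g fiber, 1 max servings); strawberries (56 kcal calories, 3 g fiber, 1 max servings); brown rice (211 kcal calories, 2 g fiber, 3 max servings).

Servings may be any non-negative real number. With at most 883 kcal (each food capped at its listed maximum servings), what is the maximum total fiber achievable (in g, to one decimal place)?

15.5 g

Fiber per kcal: strawberries 0.05357, chickpeas 0.02893, brown rice 0.009479.
Take 1 serving of strawberries: uses 56 kcal, +3.0 g fiber (running total 3.0 g).
Take 1 serving of chickpeas: uses 242 kcal, +7.0 g fiber (running total 10.0 g).
Take 2.773 servings of brown rice: uses 585 kcal, +5.5 g fiber (running total 15.5 g).
Filling greedily by fiber-per-kcal is optimal for one linear limit, giving 15.5 g.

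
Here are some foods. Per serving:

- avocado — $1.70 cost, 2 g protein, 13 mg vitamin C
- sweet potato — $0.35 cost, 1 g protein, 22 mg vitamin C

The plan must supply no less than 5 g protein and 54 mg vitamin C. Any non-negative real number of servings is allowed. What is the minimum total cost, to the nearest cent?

With two linear requirements the optimum uses one or two foods; enumerate the corners.
avocado only: max(5/2, 54/13) = 4.154 servings → $7.06.
sweet potato only: max(5/1, 54/22) = 5 servings → $1.75.
avocado + sweet potato with both tight: 1.806 servings and 1.387 servings → $3.56.
So the least-cost plan costs $1.75.

$1.75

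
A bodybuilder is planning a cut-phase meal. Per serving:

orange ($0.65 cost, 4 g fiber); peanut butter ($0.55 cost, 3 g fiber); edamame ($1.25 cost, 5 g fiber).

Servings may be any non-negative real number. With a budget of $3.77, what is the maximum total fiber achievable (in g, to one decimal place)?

23.2 g

Fiber per dollar: orange 6.154, peanut butter 5.455, edamame 4.
With no serving limits, spend the whole cost allowance on orange: $3.77 / $0.65 × 4 g = 23.2 g.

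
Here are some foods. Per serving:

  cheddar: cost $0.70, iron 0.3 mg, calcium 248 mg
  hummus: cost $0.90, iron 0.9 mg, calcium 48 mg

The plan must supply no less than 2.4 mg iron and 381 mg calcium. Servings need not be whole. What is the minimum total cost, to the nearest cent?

$2.84

At the optimum either one food covers both requirements or two foods hit both targets exactly; no other combination can be cheaper.
cheddar only: max(2.4/0.3, 381/248) = 8 servings → $5.60.
hummus only: max(2.4/0.9, 381/48) = 7.938 servings → $7.14.
cheddar + hummus with both tight: 1.091 servings and 2.303 servings → $2.84.
So the least-cost plan costs $2.84.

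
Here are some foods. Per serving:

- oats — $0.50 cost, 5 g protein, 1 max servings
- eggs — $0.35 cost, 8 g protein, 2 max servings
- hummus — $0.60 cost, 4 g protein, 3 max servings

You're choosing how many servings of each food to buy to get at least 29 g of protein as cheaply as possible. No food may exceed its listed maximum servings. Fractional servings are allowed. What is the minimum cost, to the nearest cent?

$2.40

Cost per g of protein: eggs $0.0437, oats $0.1000, hummus $0.1500.
Take 2 servings of eggs: +16.0 g protein for $0.70 (total $0.70, still need 13.0 g).
Take 1 serving of oats: +5.0 g protein for $0.50 (total $1.20, still need 8.0 g).
Take 2 servings of hummus: +8.0 g protein for $1.20 (total $2.40, still need 0.0 g).
Greedy by cheapest-per-g is optimal for a single linear constraint, so the minimum cost is $2.40.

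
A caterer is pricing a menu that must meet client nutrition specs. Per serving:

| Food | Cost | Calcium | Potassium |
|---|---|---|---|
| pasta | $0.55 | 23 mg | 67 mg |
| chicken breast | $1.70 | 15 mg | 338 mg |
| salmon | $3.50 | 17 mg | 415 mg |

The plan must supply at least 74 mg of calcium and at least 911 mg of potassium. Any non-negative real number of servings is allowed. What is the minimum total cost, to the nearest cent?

$4.94

With two linear requirements the optimum uses one or two foods; enumerate the corners.
pasta only: max(74/23, 911/67) = 13.6 servings → $7.48.
chicken breast only: max(74/15, 911/338) = 4.933 servings → $8.39.
salmon only: max(74/17, 911/415) = 4.353 servings → $15.24.
pasta + chicken breast with both tight: 1.676 servings and 2.363 servings → $4.94.
pasta + salmon with both tight: 1.811 servings and 1.903 servings → $7.66.
chicken breast + salmon with both targets exact would need a negative amount; discard.
The minimum over all feasible corners is $4.94.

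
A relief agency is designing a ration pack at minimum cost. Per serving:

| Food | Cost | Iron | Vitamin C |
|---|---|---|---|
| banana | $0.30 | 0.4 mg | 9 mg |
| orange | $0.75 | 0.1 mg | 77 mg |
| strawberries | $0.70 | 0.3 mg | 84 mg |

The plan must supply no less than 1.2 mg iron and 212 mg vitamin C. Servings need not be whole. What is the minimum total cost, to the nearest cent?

A basic optimal solution has at most two foods positive. Try each food alone and each pair with both targets met exactly.
banana only: max(1.2/0.4, 212/9) = 23.56 servings → $7.07.
orange only: max(1.2/0.1, 212/77) = 12 servings → $9.00.
strawberries only: max(1.2/0.3, 212/84) = 4 servings → $2.80.
banana + orange with both tight: 2.381 servings and 2.475 servings → $2.57.
banana + strawberries with both tight: 1.204 servings and 2.395 servings → $2.04.
orange + strawberries: the both-tight solution has a negative serving — not a feasible corner.
So the least-cost plan costs $2.04.

$2.04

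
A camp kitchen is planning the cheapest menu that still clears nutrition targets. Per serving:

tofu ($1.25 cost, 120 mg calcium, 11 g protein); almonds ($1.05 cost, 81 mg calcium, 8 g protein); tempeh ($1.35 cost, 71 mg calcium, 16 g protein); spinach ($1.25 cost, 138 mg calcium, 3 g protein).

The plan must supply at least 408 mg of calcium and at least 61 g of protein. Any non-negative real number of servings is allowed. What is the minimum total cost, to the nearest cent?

$5.77

A basic optimal solution has at most two foods positive. Try each food alone and each pair with both targets met exactly.
tofu only: max(408/120, 61/11) = 5.545 servings → $6.93.
almonds only: max(408/81, 61/8) = 7.625 servings → $8.01.
tempeh only: max(408/71, 61/16) = 5.746 servings → $7.76.
spinach only: max(408/138, 61/3) = 20.33 servings → $25.42.
tofu + almonds with both targets exact would need a negative amount; discard.
tofu + tempeh with both tight: 1.929 servings and 2.486 servings → $5.77.
tofu + spinach with both targets exact would need a negative amount; discard.
almonds + tempeh with both tight: 3.018 servings and 2.304 servings → $6.28.
almonds + spinach with both targets exact would need a negative amount; discard.
tempeh + spinach with both tight: 3.606 servings and 1.101 servings → $6.24.
Cheapest feasible corner: $5.77.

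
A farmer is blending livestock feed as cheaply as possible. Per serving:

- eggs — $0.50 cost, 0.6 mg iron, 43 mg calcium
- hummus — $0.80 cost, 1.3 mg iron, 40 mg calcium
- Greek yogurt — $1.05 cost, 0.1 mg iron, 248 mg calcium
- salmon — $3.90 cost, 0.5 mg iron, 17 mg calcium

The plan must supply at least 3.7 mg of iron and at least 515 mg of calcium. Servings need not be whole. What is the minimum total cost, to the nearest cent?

Two binding constraints pin down two serving amounts, so the optimal mix uses at most two foods. The candidates are each food alone (scaled to the tighter of iron/calcium) and each pair with both constraints tight.
eggs only: max(3.7/0.6, 515/43) = 11.98 servings → $5.99.
hummus only: max(3.7/1.3, 515/40) = 12.88 servings → $10.30.
Greek yogurt only: max(3.7/0.1, 515/248) = 37 servings → $38.85.
salmon only: max(3.7/0.5, 515/17) = 30.29 servings → $118.15.
eggs + hummus: intersection lies outside the first quadrant.
eggs + Greek yogurt with both tight: 5.994 servings and 1.037 servings → $4.09.
eggs + salmon with both targets exact would need a negative amount; discard.
hummus + Greek yogurt with both tight: 2.72 servings and 1.638 servings → $3.90.
hummus + salmon: intersection lies outside the first quadrant.
Greek yogurt + salmon with both tight: 1.591 servings and 7.082 servings → $29.29.
Cheapest feasible corner: $3.90.

$3.90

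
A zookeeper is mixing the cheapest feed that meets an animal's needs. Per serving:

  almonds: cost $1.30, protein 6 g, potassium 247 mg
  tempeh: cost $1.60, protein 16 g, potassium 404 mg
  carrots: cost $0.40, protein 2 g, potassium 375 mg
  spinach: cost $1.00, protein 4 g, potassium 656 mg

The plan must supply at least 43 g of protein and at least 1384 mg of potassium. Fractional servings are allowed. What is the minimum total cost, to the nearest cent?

$4.48

Two binding constraints pin down two serving amounts, so the optimal mix uses at most two foods. The candidates are each food alone (scaled to the tighter of protein/potassium) and each pair with both constraints tight.
almonds only: max(43/6, 1384/247) = 7.167 servings → $9.32.
tempeh only: max(43/16, 1384/404) = 3.426 servings → $5.48.
carrots only: max(43/2, 1384/375) = 21.5 servings → $8.60.
spinach only: max(43/4, 1384/656) = 10.75 servings → $10.75.
almonds + tempeh with both tight: 3.123 servings and 1.516 servings → $6.49.
almonds + carrots: the both-tight solution has a negative serving — not a feasible corner.
almonds + spinach: intersection lies outside the first quadrant.
tempeh + carrots with both tight: 2.573 servings and 0.9191 servings → $4.48.
tempeh + spinach with both tight: 2.553 servings and 0.5374 servings → $4.62.
carrots + spinach: the both-tight solution has a negative serving — not a feasible corner.
Cheapest feasible corner: $4.48.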